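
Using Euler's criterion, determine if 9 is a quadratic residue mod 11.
By Euler's criterion: 9^{5} ≡ 1 (mod 11). Since this equals 1, 9 is a QR.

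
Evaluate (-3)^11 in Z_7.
Using Fermat: (-3)^{6} ≡ 1 (mod 7). 11 ≡ 5 (mod 6). So (-3)^{11} ≡ (-3)^{5} ≡ 2 (mod 7)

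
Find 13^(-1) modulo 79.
73

Using Extended Euclidean Algorithm:
gcd(13, 79) = 1
Bezout coefficients: 13 × -6 + 79 × 1 = 1
So 13 × -6 ≡ 1 (mod 79)
The inverse is -6 mod 79 = 73
Verification: 13 × 73 = 949 = 12 × 79 + 1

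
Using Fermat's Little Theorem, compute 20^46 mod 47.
By Fermat's Little Theorem, 20^{46} ≡ 1 (mod 47) since 47 is prime and gcd(20, 47) = 1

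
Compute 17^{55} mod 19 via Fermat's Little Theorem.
17

By Fermat's Little Theorem, a^(p-1) ≡ 1 (mod p) for prime p and gcd(a, p) = 1
Here p = 19, so 17^18 ≡ 1 (mod 19)
We can reduce the exponent: 55 mod 18 = 1
So 17^55 ≡ 17^1 (mod 19)
Computing: 17^1 mod 19 = 17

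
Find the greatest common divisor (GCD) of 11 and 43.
1

Using the Euclidean algorithm:
11 = 0 × 43 + 11
43 = 3 × 11 + 10
11 = 1 × 10 + 1
10 = 10 × 1 + 0

GCD(11, 43) = 1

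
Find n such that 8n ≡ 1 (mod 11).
8^(-1) ≡ 7 (mod 11). Verification: 8 × 7 = 56 ≡ 1 (mod 11)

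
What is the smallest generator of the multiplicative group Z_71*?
p - 1 = 70 has prime divisors 2, 5, 7. h is a primitive root mod 71 iff h^(70/q) ≢ 1 (mod 71) for each such q.
h = 2: 2^35 ≡ 1, 2^14 ≡ 54, 2^10 ≡ 30 (mod 71); 2^35 ≡ 1, so not a primitive root.
h = 3: 3^35 ≡ 1, 3^14 ≡ 54, 3^10 ≡ 48 (mod 71); 3^35 ≡ 1, so not a primitive root.
h = 4: 4^35 ≡ 1, 4^14 ≡ 5, 4^10 ≡ 48 (mod 71); 4^35 ≡ 1, so not a primitive root.
h = 5: 5^35 ≡ 1, 5^14 ≡ 57, 5^10 ≡ 1 (mod 71); 5^35 ≡ 1, so not a primitive root.
h = 6: 6^35 ≡ 1, 6^14 ≡ 5, 6^10 ≡ 20 (mod 71); 6^35 ≡ 1, so not a primitive root.
h = 7: 7^35 ≡ 70, 7^14 ≡ 54, 7^10 ≡ 45 (mod 71); none is 1, so 7 has order 70 and is a primitive root.
The smallest primitive root mod 71 is g = 7.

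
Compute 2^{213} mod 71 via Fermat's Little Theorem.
8

By Fermat's Little Theorem, a^(p-1) ≡ 1 (mod p) for prime p and gcd(a, p) = 1
Here p = 71, so 2^70 ≡ 1 (mod 71)
We can reduce the exponent: 213 mod 70 = 3
So 2^213 ≡ 2^3 (mod 71)
Computing: 2^3 mod 71 = 8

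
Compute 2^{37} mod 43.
39

Using successive squaring:
Binary expansion of 37: 100101
Powers of 2 mod 43 (each is the square of the previous):
  2^1 ≡ 2 (mod 43)
  2^2 ≡ 2² = 4 ≡ 4 (mod 43)
  2^4 ≡ 4² = 16 ≡ 16 (mod 43)
  2^8 ≡ 16² = 256 ≡ 41 (mod 43)
  2^16 ≡ 41² = 1681 ≡ 4 (mod 43)
  2^32 ≡ 4² = 16 ≡ 16 (mod 43)
37 = 32 + 4 + 1, so 2^37 = 2^32 × 2^4 × 2^1 ≡ 16 × 16 × 2 (mod 43)
Multiplying step by step:
  16 × 16 = 256 ≡ 41 (mod 43)
  41 × 2 = 82 ≡ 39 (mod 43)
Result: 2^37 ≡ 39 (mod 43)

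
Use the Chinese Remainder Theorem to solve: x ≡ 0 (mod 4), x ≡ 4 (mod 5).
M = 4 × 5 = 20. M₁ = 5, y₁ ≡ 1 (mod 4). M₂ = 4, y₂ ≡ 4 (mod 5). x = 0×5×1 + 4×4×4 ≡ 4 (mod 20)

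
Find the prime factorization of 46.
2 × 23

Divide by primes starting from smallest:
46 ÷ 2 = 23
23 ÷ 23 = 1

46 = 2 × 23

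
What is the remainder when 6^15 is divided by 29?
Using repeated squaring. 15 = 8 + 4 + 2 + 1 (binary 1111). Repeated squaring mod 29: 6^1 ≡ 6; 6^2 ≡ 6² = 36 ≡ 7; 6^4 ≡ 7² = 49 ≡ 20; 6^8 ≡ 20² = 400 ≡ 23. Multiply: 6^15 = 6^8 × 6^4 × 6^2 × 6^1 ≡ 23 × 20 × 7 × 6 (mod 29): 23 × 20 = 460 ≡ 25; 25 × 7 = 175 ≡ 1; 1 × 6 = 6 ≡ 6. So 6^15 ≡ 6 (mod 29).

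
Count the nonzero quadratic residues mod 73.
For prime 73, there are (p-1)/2 = (73-1)/2 = 36 quadratic residues (excluding 0).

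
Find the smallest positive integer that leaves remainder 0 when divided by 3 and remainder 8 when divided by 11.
M = 3 × 11 = 33. M₁ = 11, y₁ ≡ 2 (mod 3). M₂ = 3, y₂ ≡ 4 (mod 11). k = 0×11×2 + 8×3×4 ≡ 30 (mod 33). The smallest positive such number is 30.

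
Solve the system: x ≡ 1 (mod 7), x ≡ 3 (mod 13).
M = 7 × 13 = 91. M₁ = 13, y₁ ≡ 6 (mod 7). M₂ = 7, y₂ ≡ 2 (mod 13). x = 1×13×6 + 3×7×2 ≡ 29 (mod 91)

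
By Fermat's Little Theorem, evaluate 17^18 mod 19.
By Fermat's Little Theorem, 17^{18} ≡ 1 (mod 19) since 19 is prime and gcd(17, 19) = 1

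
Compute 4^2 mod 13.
2 = 2 (binary 10). Repeated squaring mod 13: 4^1 ≡ 4; 4^2 ≡ 4² = 16 ≡ 3. So 4^2 ≡ 3 (mod 13).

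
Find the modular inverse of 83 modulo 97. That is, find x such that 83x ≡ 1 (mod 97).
90

Using Extended Euclidean Algorithm:
gcd(83, 97) = 1
Bezout coefficients: 83 × -7 + 97 × 6 = 1
So 83 × -7 ≡ 1 (mod 97)
The inverse is -7 mod 97 = 90
Verification: 83 × 90 = 7470 = 77 × 97 + 1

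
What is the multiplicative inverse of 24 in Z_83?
45

Using Extended Euclidean Algorithm:
gcd(24, 83) = 1
Bezout coefficients: 24 × -38 + 83 × 11 = 1
So 24 × -38 ≡ 1 (mod 83)
The inverse is -38 mod 83 = 45
Verification: 24 × 45 = 1080 = 13 × 83 + 1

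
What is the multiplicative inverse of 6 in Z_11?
6^(-1) ≡ 2 (mod 11). Verification: 6 × 2 = 12 ≡ 1 (mod 11)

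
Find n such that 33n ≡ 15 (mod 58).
11

Since gcd(33, 58) = 1 divides 15, a solution exists.
Multiply both sides by the inverse of 33 mod 58:
  33^(-1) mod 58 = 51
  x ≡ 51 × 15 ≡ 765 ≡ 11 (mod 58)
Verification: 33 × 11 = 363 = 6 × 58 + 15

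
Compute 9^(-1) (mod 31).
7

Using Extended Euclidean Algorithm:
gcd(9, 31) = 1
Bezout coefficients: 9 × 7 + 31 × -2 = 1
So 9 × 7 ≡ 1 (mod 31)
The inverse is 7 mod 31 = 7
Verification: 9 × 7 = 63 = 2 × 31 + 1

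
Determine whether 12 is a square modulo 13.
By Euler's criterion: 12^{6} ≡ 1 (mod 13). Since this equals 1, 12 is a QR.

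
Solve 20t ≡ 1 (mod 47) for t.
20^(-1) ≡ 40 (mod 47). Verification: 20 × 40 = 800 ≡ 1 (mod 47)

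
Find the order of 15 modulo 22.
Powers of 15 mod 22: 15^1≡15, 15^2≡5, 15^3≡9, 15^4≡3, 15^5≡1. Order = 5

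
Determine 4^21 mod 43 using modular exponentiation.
Using repeated squaring. 21 = 16 + 4 + 1 (binary 10101). Repeated squaring mod 43: 4^1 ≡ 4; 4^2 ≡ 4² = 16 ≡ 16; 4^4 ≡ 16² = 256 ≡ 41; 4^8 ≡ 41² = 1681 ≡ 4; 4^16 ≡ 4² = 16 ≡ 16. Multiply: 4^21 = 4^16 × 4^4 × 4^1 ≡ 16 × 41 × 4 (mod 43): 16 × 41 = 656 ≡ 11; 11 × 4 = 44 ≡ 1. So 4^21 ≡ 1 (mod 43).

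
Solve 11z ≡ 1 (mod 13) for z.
11^(-1) ≡ 6 (mod 13). Verification: 11 × 6 = 66 ≡ 1 (mod 13)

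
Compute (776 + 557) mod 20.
13

(776 + 557) = 1333
1333 mod 20 = 13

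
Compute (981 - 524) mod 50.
7

(981 - 524) = 457
457 mod 50 = 7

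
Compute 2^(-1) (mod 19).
2^(-1) ≡ 10 (mod 19). Verification: 2 × 10 = 20 ≡ 1 (mod 19)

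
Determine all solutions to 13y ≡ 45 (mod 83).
29

Since gcd(13, 83) = 1 divides 45, a solution exists.
Multiply both sides by the inverse of 13 mod 83:
  13^(-1) mod 83 = 32
  x ≡ 32 × 45 ≡ 1440 ≡ 29 (mod 83)
Verification: 13 × 29 = 377 = 4 × 83 + 45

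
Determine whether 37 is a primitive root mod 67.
p - 1 = 66 has prime divisors 2, 3, 11. Check 37^(66/q) mod 67 for each: 37^(66/2) = 37^33 ≡ 1, 37^(66/3) = 37^22 ≡ 37, 37^(66/11) = 37^6 ≡ 1 (mod 67). Since 37^33 ≡ 1 (mod 67), the order of 37 divides 33 (in fact the order is 3) ≠ 66, so it is not a primitive root.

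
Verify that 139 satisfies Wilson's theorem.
(138)! mod 139 = 138. Since this equals -1 (mod 139), Wilson confirms 139 is prime.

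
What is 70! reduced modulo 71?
By Wilson's theorem, (70)! ≡ -1 ≡ 70 (mod 71)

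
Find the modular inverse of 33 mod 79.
33^(-1) ≡ 12 (mod 79). Verification: 33 × 12 = 396 ≡ 1 (mod 79)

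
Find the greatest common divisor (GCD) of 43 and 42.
1

Using the Euclidean algorithm:
43 = 1 × 42 + 1
42 = 42 × 1 + 0

GCD(43, 42) = 1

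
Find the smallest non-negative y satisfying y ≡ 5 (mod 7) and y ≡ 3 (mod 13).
M = 7 × 13 = 91. M₁ = 13, y₁ ≡ 6 (mod 7). M₂ = 7, y₂ ≡ 2 (mod 13). y = 5×13×6 + 3×7×2 ≡ 68 (mod 91)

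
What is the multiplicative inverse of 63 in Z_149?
63^(-1) ≡ 123 (mod 149). Verification: 63 × 123 = 7749 ≡ 1 (mod 149)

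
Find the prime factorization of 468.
2^2 × 3^2 × 13

Divide by primes starting from smallest:
468 ÷ 2 = 234
234 ÷ 2 = 117
117 ÷ 3 = 39
39 ÷ 3 = 13
13 ÷ 13 = 1

468 = 2^2 × 3^2 × 13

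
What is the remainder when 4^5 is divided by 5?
5 = 4 + 1 (binary 101). Repeated squaring mod 5: 4^1 ≡ 4; 4^2 ≡ 4² = 16 ≡ 1; 4^4 ≡ 1² = 1 ≡ 1. Multiply: 4^5 = 4^4 × 4^1 ≡ 1 × 4 (mod 5): 1 × 4 = 4 ≡ 4. So 4^5 ≡ 4 (mod 5).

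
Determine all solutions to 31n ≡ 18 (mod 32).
14

Since gcd(31, 32) = 1 divides 18, a solution exists.
Multiply both sides by the inverse of 31 mod 32:
  31^(-1) mod 32 = 31
  x ≡ 31 × 18 ≡ 558 ≡ 14 (mod 32)
Verification: 31 × 14 = 434 = 13 × 32 + 18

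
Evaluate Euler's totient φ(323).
288

Prime factorization: 323 = 17 × 19
Using the formula φ(n) = n × Π(1 - 1/p) for each prime factor p:
φ(323) = 323 × (1 - 1/17) × (1 - 1/19)
φ(323) = 288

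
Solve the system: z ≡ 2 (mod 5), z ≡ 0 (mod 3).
M = 5 × 3 = 15. M₁ = 3, y₁ ≡ 2 (mod 5). M₂ = 5, y₂ ≡ 2 (mod 3). z = 2×3×2 + 0×5×2 ≡ 12 (mod 15)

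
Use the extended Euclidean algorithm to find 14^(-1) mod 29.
Extended GCD: 14(-2) + 29(1) = 1. So 14^(-1) ≡ 27 ≡ 27 (mod 29). Verify: 14 × 27 = 378 ≡ 1 (mod 29)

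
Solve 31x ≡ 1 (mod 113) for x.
62

Using Extended Euclidean Algorithm:
gcd(31, 113) = 1
Bezout coefficients: 31 × -51 + 113 × 14 = 1
So 31 × -51 ≡ 1 (mod 113)
The inverse is -51 mod 113 = 62
Verification: 31 × 62 = 1922 = 17 × 113 + 1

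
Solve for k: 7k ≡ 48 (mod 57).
15

Since gcd(7, 57) = 1 divides 48, a solution exists.
Multiply both sides by the inverse of 7 mod 57:
  7^(-1) mod 57 = 49
  x ≡ 49 × 48 ≡ 2352 ≡ 15 (mod 57)
Verification: 7 × 15 = 105 = 1 × 57 + 48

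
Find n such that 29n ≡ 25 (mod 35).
25

Since gcd(29, 35) = 1 divides 25, a solution exists.
Multiply both sides by the inverse of 29 mod 35:
  29^(-1) mod 35 = 29
  x ≡ 29 × 25 ≡ 725 ≡ 25 (mod 35)
Verification: 29 × 25 = 725 = 20 × 35 + 25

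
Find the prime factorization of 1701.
3^5 × 7

Divide by primes starting from smallest:
1701 ÷ 3 = 567
567 ÷ 3 = 189
189 ÷ 3 = 63
63 ÷ 3 = 21
21 ÷ 3 = 7
7 ÷ 7 = 1

1701 = 3^5 × 7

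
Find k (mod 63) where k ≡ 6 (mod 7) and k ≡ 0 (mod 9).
M = 7 × 9 = 63. M₁ = 9, y₁ ≡ 4 (mod 7). M₂ = 7, y₂ ≡ 4 (mod 9). k = 6×9×4 + 0×7×4 ≡ 27 (mod 63)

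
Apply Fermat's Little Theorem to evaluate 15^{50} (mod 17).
4

By Fermat's Little Theorem, a^(p-1) ≡ 1 (mod p) for prime p and gcd(a, p) = 1
Here p = 17, so 15^16 ≡ 1 (mod 17)
We can reduce the exponent: 50 mod 16 = 2
So 15^50 ≡ 15^2 (mod 17)
Computing: 15^2 mod 17 = 4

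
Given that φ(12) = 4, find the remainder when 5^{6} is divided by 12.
By Euler: 5^{4} ≡ 1 (mod 12) since gcd(5, 12) = 1. 6 = 1×4 + 2. So 5^{6} ≡ 5^{2} ≡ 1 (mod 12)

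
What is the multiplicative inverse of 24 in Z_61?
24^(-1) ≡ 28 (mod 61). Verification: 24 × 28 = 672 ≡ 1 (mod 61)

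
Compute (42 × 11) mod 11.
0

(42 × 11) = 462
462 mod 11 = 0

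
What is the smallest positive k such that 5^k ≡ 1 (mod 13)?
Powers of 5 mod 13: 5^1≡5, 5^2≡12, 5^3≡8, 5^4≡1. Order = 4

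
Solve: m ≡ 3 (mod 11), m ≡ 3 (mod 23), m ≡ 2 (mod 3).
M = 11 × 23 × 3 = 759. M₁ = 69, y₁ ≡ 4 (mod 11). M₂ = 33, y₂ ≡ 7 (mod 23). M₃ = 253, y₃ ≡ 1 (mod 3). m = 3×69×4 + 3×33×7 + 2×253×1 ≡ 509 (mod 759)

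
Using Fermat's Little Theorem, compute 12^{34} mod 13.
1

By Fermat's Little Theorem, a^(p-1) ≡ 1 (mod p) for prime p and gcd(a, p) = 1
Here p = 13, so 12^12 ≡ 1 (mod 13)
We can reduce the exponent: 34 mod 12 = 10
So 12^34 ≡ 12^10 (mod 13)
Computing: 12^10 mod 13 = 1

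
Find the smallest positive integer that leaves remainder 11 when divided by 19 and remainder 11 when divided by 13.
M = 19 × 13 = 247. M₁ = 13, y₁ ≡ 3 (mod 19). M₂ = 19, y₂ ≡ 11 (mod 13). m = 11×13×3 + 11×19×11 ≡ 11 (mod 247). The smallest positive such number is 11.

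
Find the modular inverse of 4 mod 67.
4^(-1) ≡ 17 (mod 67). Verification: 4 × 17 = 68 ≡ 1 (mod 67)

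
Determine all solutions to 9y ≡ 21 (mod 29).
12

Since gcd(9, 29) = 1 divides 21, a solution exists.
Multiply both sides by the inverse of 9 mod 29:
  9^(-1) mod 29 = 13
  x ≡ 13 × 21 ≡ 273 ≡ 12 (mod 29)
Verification: 9 × 12 = 108 = 3 × 29 + 21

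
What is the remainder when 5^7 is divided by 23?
7 = 4 + 2 + 1 (binary 111). Repeated squaring mod 23: 5^1 ≡ 5; 5^2 ≡ 5² = 25 ≡ 2; 5^4 ≡ 2² = 4 ≡ 4. Multiply: 5^7 = 5^4 × 5^2 × 5^1 ≡ 4 × 2 × 5 (mod 23): 4 × 2 = 8 ≡ 8; 8 × 5 = 40 ≡ 17. So 5^7 ≡ 17 (mod 23).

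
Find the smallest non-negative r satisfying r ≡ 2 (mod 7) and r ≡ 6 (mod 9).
M = 7 × 9 = 63. M₁ = 9, y₁ ≡ 4 (mod 7). M₂ = 7, y₂ ≡ 4 (mod 9). r = 2×9×4 + 6×7×4 ≡ 51 (mod 63)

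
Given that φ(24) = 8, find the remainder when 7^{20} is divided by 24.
By Euler: 7^{8} ≡ 1 (mod 24) since gcd(7, 24) = 1. 20 = 2×8 + 4. So 7^{20} ≡ 7^{4} ≡ 1 (mod 24)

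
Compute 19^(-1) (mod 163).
19^(-1) ≡ 103 (mod 163). Verification: 19 × 103 = 1957 ≡ 1 (mod 163)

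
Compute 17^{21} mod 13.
12

Using successive squaring:
Binary expansion of 21: 10101
Powers of 17 mod 13 (each is the square of the previous):
  17^1 ≡ 4 (mod 13)
  17^2 ≡ 4² = 16 ≡ 3 (mod 13)
  17^4 ≡ 3² = 9 ≡ 9 (mod 13)
  17^8 ≡ 9² = 81 ≡ 3 (mod 13)
  17^16 ≡ 3² = 9 ≡ 9 (mod 13)
21 = 16 + 4 + 1, so 17^21 = 17^16 × 17^4 × 17^1 ≡ 9 × 9 × 4 (mod 13)
Multiplying step by step:
  9 × 9 = 81 ≡ 3 (mod 13)
  3 × 4 = 12 ≡ 12 (mod 13)
Result: 17^21 ≡ 12 (mod 13)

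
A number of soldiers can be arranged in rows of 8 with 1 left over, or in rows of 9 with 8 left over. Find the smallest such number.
M = 8 × 9 = 72. M₁ = 9, y₁ ≡ 1 (mod 8). M₂ = 8, y₂ ≡ 8 (mod 9). z = 1×9×1 + 8×8×8 ≡ 17 (mod 72). The smallest positive such number is 17.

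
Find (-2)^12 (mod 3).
Using Fermat: (-2)^{2} ≡ 1 (mod 3). 12 ≡ 0 (mod 2). So (-2)^{12} ≡ (-2)^{0} ≡ 1 (mod 3)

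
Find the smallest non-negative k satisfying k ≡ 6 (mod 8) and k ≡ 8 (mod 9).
M = 8 × 9 = 72. M₁ = 9, y₁ ≡ 1 (mod 8). M₂ = 8, y₂ ≡ 8 (mod 9). k = 6×9×1 + 8×8×8 ≡ 62 (mod 72)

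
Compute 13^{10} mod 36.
13

Using successive squaring:
Binary expansion of 10: 1010
Powers of 13 mod 36 (each is the square of the previous):
  13^1 ≡ 13 (mod 36)
  13^2 ≡ 13² = 169 ≡ 25 (mod 36)
  13^4 ≡ 25² = 625 ≡ 13 (mod 36)
  13^8 ≡ 13² = 169 ≡ 25 (mod 36)
10 = 8 + 2, so 13^10 = 13^8 × 13^2 ≡ 25 × 25 (mod 36)
Multiplying step by step:
  25 × 25 = 625 ≡ 13 (mod 36)
Result: 13^10 ≡ 13 (mod 36)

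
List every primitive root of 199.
Primitive roots mod 199: {3, 6, 15, 22, 30, 34, 38, 39, 41, 44, 48, 54, 68, 69, 71, 73, 75, 77, 84, 87, 95, 97, 99, 105, 108, 110, 113, 118, 119, 120, 127, 129, 133, 134, 142, 143, 146, 148, 149, 150, 152, 153, 154, 163, 164, 166, 167, 168, 170, 173, 176, 179, 183, 185, 186, 189, 190, 192, 195, 197}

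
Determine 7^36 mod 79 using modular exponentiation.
Using repeated squaring. 36 = 32 + 4 (binary 100100). Repeated squaring mod 79: 7^1 ≡ 7; 7^2 ≡ 7² = 49 ≡ 49; 7^4 ≡ 49² = 2401 ≡ 31; 7^8 ≡ 31² = 961 ≡ 13; 7^16 ≡ 13² = 169 ≡ 11; 7^32 ≡ 11² = 121 ≡ 42. Multiply: 7^36 = 7^32 × 7^4 ≡ 42 × 31 (mod 79): 42 × 31 = 1302 ≡ 38. So 7^36 ≡ 38 (mod 79).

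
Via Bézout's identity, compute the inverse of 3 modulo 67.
Extended GCD: 3(-22) + 67(1) = 1. So 3^(-1) ≡ 45 ≡ 45 (mod 67). Verify: 3 × 45 = 135 ≡ 1 (mod 67)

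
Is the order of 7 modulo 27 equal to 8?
No, the actual order is 9, not 8.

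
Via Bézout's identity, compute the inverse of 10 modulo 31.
Extended GCD: 10(-3) + 31(1) = 1. So 10^(-1) ≡ 28 ≡ 28 (mod 31). Verify: 10 × 28 = 280 ≡ 1 (mod 31)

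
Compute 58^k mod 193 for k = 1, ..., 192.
g^1, g^2, ..., g^{192} mod 193: {58, 83, 182, 134, 52, 121, 70, 7, 20, 2, 116, 166, 171, 75, 104, 49, 140, 14, 40, 4, 39, 139, 149, 150, 15, 98, 87, 28, 80, 8, 78, 85, 105, 107, 30, 3, 174, 56, 160, 16, 156, 170, 17, 21, 60, 6, 155, 112, 127, 32, 119, 147, 34, 42, 120, 12, 117, 31, 61, 64, 45, 101, 68, 84, 47, 24, 41, 62, 122, 128, 90, 9, 136, 168, 94, 48, 82, 124, 51, 63, 180, 18, 79, 143, 188, 96, 164, 55, 102, 126, 167, 36, 158, 93, 183, 192, 135, 110, 11, 59, 141, 72, 123, 186, 173, 191, 77, 27, 22, 118, 89, 144, 53, 179, 153, 189, 154, 54, 44, 43, 178, 95, 106, 165, 113, 185, 115, 108, 88, 86, 163, 190, 19, 137, 33, 177, 37, 23, 176, 172, 133, 187, 38, 81, 66, 161, 74, 46, 159, 151, 73, 181, 76, 162, 132, 129, 148, 92, 125, 109, 146, 169, 152, 131, 71, 65, 103, 184, 57, 25, 99, 145, 111, 69, 142, 130, 13, 175, 114, 50, 5, 97, 29, 138, 91, 67, 26, 157, 35, 100, 10, 1}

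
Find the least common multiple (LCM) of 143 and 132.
1716

First find GCD(143, 132) using the Euclidean algorithm:
143 = 1 × 132 + 11
132 = 12 × 11 + 0
GCD(143, 132) = 11

LCM formula: LCM(a, b) = (a × b) / GCD(a, b)
LCM(143, 132) = (143 × 132) / 11
LCM(143, 132) = 18876 / 11
LCM(143, 132) = 1716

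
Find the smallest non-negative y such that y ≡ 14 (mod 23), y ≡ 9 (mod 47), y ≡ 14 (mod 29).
24026

Using the Chinese Remainder Theorem:
M = product of moduli = 31349
For equation 1: M_1 = 1363, 1363 ≡ 6 (mod 23), inverse of 1363 mod 23 is 4 (check: 6 × 4 = 24 ≡ 1 (mod 23))
For equation 2: M_2 = 667, 667 ≡ 9 (mod 47), inverse of 667 mod 47 is 21 (check: 9 × 21 = 189 ≡ 1 (mod 47))
For equation 3: M_3 = 1081, 1081 ≡ 8 (mod 29), inverse of 1081 mod 29 is 11 (check: 8 × 11 = 88 ≡ 1 (mod 29))
Combine: y ≡ Σ r_i×M_i×(M_i⁻¹ mod m_i) = 14×1363×4 + 9×667×21 + 14×1081×11 = 76328 + 126063 + 166474 = 368865
368865 mod 31349 = 24026
y ≡ 24026 (mod 31349)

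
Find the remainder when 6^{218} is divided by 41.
By Fermat: 6^{40} ≡ 1 (mod 41). 218 = 5×40 + 18. So 6^{218} ≡ 6^{18} ≡ 33 (mod 41)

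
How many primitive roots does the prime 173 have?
Number of primitive roots mod 173 = φ(172) = 84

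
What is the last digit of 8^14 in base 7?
Using Fermat: 8^{6} ≡ 1 (mod 7). 14 ≡ 2 (mod 6). So 8^{14} ≡ 8^{2} ≡ 1 (mod 7)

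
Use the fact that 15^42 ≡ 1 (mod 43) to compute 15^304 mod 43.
By Fermat: 15^{42} ≡ 1 (mod 43). 304 ≡ 10 (mod 42). So 15^{304} ≡ 15^{10} ≡ 25 (mod 43)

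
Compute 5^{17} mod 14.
3

Using successive squaring:
Binary expansion of 17: 10001
Powers of 5 mod 14 (each is the square of the previous):
  5^1 ≡ 5 (mod 14)
  5^2 ≡ 5² = 25 ≡ 11 (mod 14)
  5^4 ≡ 11² = 121 ≡ 9 (mod 14)
  5^8 ≡ 9² = 81 ≡ 11 (mod 14)
  5^16 ≡ 11² = 121 ≡ 9 (mod 14)
17 = 16 + 1, so 5^17 = 5^16 × 5^1 ≡ 9 × 5 (mod 14)
Multiplying step by step:
  9 × 5 = 45 ≡ 3 (mod 14)
Result: 5^17 ≡ 3 (mod 14)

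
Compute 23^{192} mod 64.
1

Using successive squaring:
Binary expansion of 192: 11000000
Powers of 23 mod 64 (each is the square of the previous):
  23^1 ≡ 23 (mod 64)
  23^2 ≡ 23² = 529 ≡ 17 (mod 64)
  23^4 ≡ 17² = 289 ≡ 33 (mod 64)
  23^8 ≡ 33² = 1089 ≡ 1 (mod 64)
  23^16 ≡ 1² = 1 ≡ 1 (mod 64)
  23^32 ≡ 1² = 1 ≡ 1 (mod 64)
  23^64 ≡ 1² = 1 ≡ 1 (mod 64)
  23^128 ≡ 1² = 1 ≡ 1 (mod 64)
192 = 128 + 64, so 23^192 = 23^128 × 23^64 ≡ 1 × 1 (mod 64)
Multiplying step by step:
  1 × 1 = 1 ≡ 1 (mod 64)
Result: 23^192 ≡ 1 (mod 64)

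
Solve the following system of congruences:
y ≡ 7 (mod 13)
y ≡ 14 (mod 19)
33

Using the Chinese Remainder Theorem:
M = product of moduli = 247
For equation 1: M_1 = 19, 19 ≡ 6 (mod 13), inverse of 19 mod 13 is 11 (check: 6 × 11 = 66 ≡ 1 (mod 13))
For equation 2: M_2 = 13, 13 ≡ 13 (mod 19), inverse of 13 mod 19 is 3 (check: 13 × 3 = 39 ≡ 1 (mod 19))
Combine: y ≡ Σ r_i×M_i×(M_i⁻¹ mod m_i) = 7×19×11 + 14×13×3 = 1463 + 546 = 2009
2009 mod 247 = 33
y ≡ 33 (mod 247)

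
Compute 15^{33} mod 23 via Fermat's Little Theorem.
22

By Fermat's Little Theorem, a^(p-1) ≡ 1 (mod p) for prime p and gcd(a, p) = 1
Here p = 23, so 15^22 ≡ 1 (mod 23)
We can reduce the exponent: 33 mod 22 = 11
So 15^33 ≡ 15^11 (mod 23)
Computing: 15^11 mod 23 = 22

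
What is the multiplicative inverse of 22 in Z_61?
22^(-1) ≡ 25 (mod 61). Verification: 22 × 25 = 550 ≡ 1 (mod 61)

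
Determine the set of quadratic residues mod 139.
QRs mod 139: {1, 4, 5, 6, 7, 9, 11, 13, 16, 20, 24, 25, 28, 29, 30, 31, 34, 35, 36, 37, 38, 41, 42, 44, 45, 46, 47, 49, 51, 52, 54, 55, 57, 63, 64, 65, 66, 67, 69, 71, 77, 78, 79, 80, 81, 83, 86, 89, 91, 96, 99, 100, 106, 107, 112, 113, 116, 117, 118, 120, 121, 122, 124, 125, 127, 129, 131, 136, 137}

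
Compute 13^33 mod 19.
Using Fermat: 13^{18} ≡ 1 (mod 19). 33 ≡ 15 (mod 18). So 13^{33} ≡ 13^{15} ≡ 8 (mod 19)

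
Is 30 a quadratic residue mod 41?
By Euler's criterion: 30^{20} ≡ 40 (mod 41). Since this equals -1 (≡ 40), 30 is not a QR.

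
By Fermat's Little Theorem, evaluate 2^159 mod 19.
By Fermat: 2^{18} ≡ 1 (mod 19). 159 = 8×18 + 15. So 2^{159} ≡ 2^{15} ≡ 12 (mod 19)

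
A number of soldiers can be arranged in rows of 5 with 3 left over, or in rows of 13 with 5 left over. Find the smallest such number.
M = 5 × 13 = 65. M₁ = 13, y₁ ≡ 2 (mod 5). M₂ = 5, y₂ ≡ 8 (mod 13). z = 3×13×2 + 5×5×8 ≡ 18 (mod 65). The smallest positive such number is 18.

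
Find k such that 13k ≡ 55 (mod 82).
61

Since gcd(13, 82) = 1 divides 55, a solution exists.
Multiply both sides by the inverse of 13 mod 82:
  13^(-1) mod 82 = 19
  x ≡ 19 × 55 ≡ 1045 ≡ 61 (mod 82)
Verification: 13 × 61 = 793 = 9 × 82 + 55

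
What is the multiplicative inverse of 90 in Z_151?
90^(-1) ≡ 99 (mod 151). Verification: 90 × 99 = 8910 ≡ 1 (mod 151)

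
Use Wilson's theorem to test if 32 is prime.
(31)! mod 32 = 0. Since 0 ≢ -1 (mod 32), 32 is not prime.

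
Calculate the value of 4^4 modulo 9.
4 = 4 (binary 100). Repeated squaring mod 9: 4^1 ≡ 4; 4^2 ≡ 4² = 16 ≡ 7; 4^4 ≡ 7² = 49 ≡ 4. So 4^4 ≡ 4 (mod 9).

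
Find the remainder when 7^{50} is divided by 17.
By Fermat: 7^{16} ≡ 1 (mod 17). 50 = 3×16 + 2. So 7^{50} ≡ 7^{2} ≡ 15 (mod 17)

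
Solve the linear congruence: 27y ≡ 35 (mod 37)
15

Since gcd(27, 37) = 1 divides 35, a solution exists.
Multiply both sides by the inverse of 27 mod 37:
  27^(-1) mod 37 = 11
  x ≡ 11 × 35 ≡ 385 ≡ 15 (mod 37)
Verification: 27 × 15 = 405 = 10 × 37 + 35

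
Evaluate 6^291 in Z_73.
Using Fermat: 6^{72} ≡ 1 (mod 73). 291 ≡ 3 (mod 72). So 6^{291} ≡ 6^{3} ≡ 70 (mod 73)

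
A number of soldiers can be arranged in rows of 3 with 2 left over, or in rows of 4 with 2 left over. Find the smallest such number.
M = 3 × 4 = 12. M₁ = 4, y₁ ≡ 1 (mod 3). M₂ = 3, y₂ ≡ 3 (mod 4). y = 2×4×1 + 2×3×3 ≡ 2 (mod 12). The smallest positive such number is 2.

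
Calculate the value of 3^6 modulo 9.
6 = 4 + 2 (binary 110). Repeated squaring mod 9: 3^1 ≡ 3; 3^2 ≡ 3² = 9 ≡ 0; 3^4 ≡ 0² = 0 ≡ 0. Multiply: 3^6 = 3^4 × 3^2 ≡ 0 × 0 (mod 9): 0 × 0 = 0 ≡ 0. So 3^6 ≡ 0 (mod 9).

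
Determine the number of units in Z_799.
736

Prime factorization: 799 = 17 × 47
Using the formula φ(n) = n × Π(1 - 1/p) for each prime factor p:
φ(799) = 799 × (1 - 1/17) × (1 - 1/47)
φ(799) = 736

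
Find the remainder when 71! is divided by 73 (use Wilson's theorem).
(72)! = (71)! × (72) ≡ -1 (mod 73). So (71)! ≡ -1 × (72)^(-1) ≡ (-1)×(-1) = 1 (mod 73)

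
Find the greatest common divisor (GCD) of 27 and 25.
1

Using the Euclidean algorithm:
27 = 1 × 25 + 2
25 = 12 × 2 + 1
2 = 2 × 1 + 0

GCD(27, 25) = 1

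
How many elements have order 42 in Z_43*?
Number of primitive roots mod 43 = φ(42) = 12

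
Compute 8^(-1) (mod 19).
8^(-1) ≡ 12 (mod 19). Verification: 8 × 12 = 96 ≡ 1 (mod 19)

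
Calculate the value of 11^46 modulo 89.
Using repeated squaring. 46 = 32 + 8 + 4 + 2 (binary 101110). Repeated squaring mod 89: 11^1 ≡ 11; 11^2 ≡ 11² = 121 ≡ 32; 11^4 ≡ 32² = 1024 ≡ 45; 11^8 ≡ 45² = 2025 ≡ 67; 11^16 ≡ 67² = 4489 ≡ 39; 11^32 ≡ 39² = 1521 ≡ 8. Multiply: 11^46 = 11^32 × 11^8 × 11^4 × 11^2 ≡ 8 × 67 × 45 × 32 (mod 89): 8 × 67 = 536 ≡ 2; 2 × 45 = 90 ≡ 1; 1 × 32 = 32 ≡ 32. So 11^46 ≡ 32 (mod 89).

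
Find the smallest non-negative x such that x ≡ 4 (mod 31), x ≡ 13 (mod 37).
531

Using the Chinese Remainder Theorem:
M = product of moduli = 1147
For equation 1: M_1 = 37, 37 ≡ 6 (mod 31), inverse of 37 mod 31 is 26 (check: 6 × 26 = 156 ≡ 1 (mod 31))
For equation 2: M_2 = 31, 31 ≡ 31 (mod 37), inverse of 31 mod 37 is 6 (check: 31 × 6 = 186 ≡ 1 (mod 37))
Combine: x ≡ Σ r_i×M_i×(M_i⁻¹ mod m_i) = 4×37×26 + 13×31×6 = 3848 + 2418 = 6266
6266 mod 1147 = 531
x ≡ 531 (mod 1147)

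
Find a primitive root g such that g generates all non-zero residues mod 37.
p - 1 = 36 has prime divisors 2, 3. h is a primitive root mod 37 iff h^(36/q) ≢ 1 (mod 37) for each such q.
h = 2: 2^18 ≡ 36, 2^12 ≡ 26 (mod 37); none is 1, so 2 has order 36 and is a primitive root.
The smallest primitive root mod 37 is g = 2.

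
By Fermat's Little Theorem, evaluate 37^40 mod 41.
By Fermat's Little Theorem, 37^{40} ≡ 1 (mod 41) since 41 is prime and gcd(37, 41) = 1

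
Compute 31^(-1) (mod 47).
31^(-1) ≡ 44 (mod 47). Verification: 31 × 44 = 1364 ≡ 1 (mod 47)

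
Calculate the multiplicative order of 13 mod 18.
Powers of 13 mod 18: 13^1≡13, 13^2≡7, 13^3≡1. Order = 3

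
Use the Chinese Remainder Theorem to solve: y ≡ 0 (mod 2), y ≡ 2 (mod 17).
2

Using the Chinese Remainder Theorem:
M = product of moduli = 34
For equation 1: M_1 = 17, 17 ≡ 1 (mod 2), inverse of 17 mod 2 is 1 (check: 1 × 1 = 1 ≡ 1 (mod 2))
For equation 2: M_2 = 2, 2 ≡ 2 (mod 17), inverse of 2 mod 17 is 9 (check: 2 × 9 = 18 ≡ 1 (mod 17))
Combine: y ≡ Σ r_i×M_i×(M_i⁻¹ mod m_i) = 0×17×1 + 2×2×9 = 0 + 36 = 36
36 mod 34 = 2
y ≡ 2 (mod 34)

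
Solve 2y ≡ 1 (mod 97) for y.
49

Using Extended Euclidean Algorithm:
gcd(2, 97) = 1
Bezout coefficients: 2 × -48 + 97 × 1 = 1
So 2 × -48 ≡ 1 (mod 97)
The inverse is -48 mod 97 = 49
Verification: 2 × 49 = 98 = 1 × 97 + 1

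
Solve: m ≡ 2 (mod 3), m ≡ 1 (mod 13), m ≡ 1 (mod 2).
M = 3 × 13 × 2 = 78. M₁ = 26, y₁ ≡ 2 (mod 3). M₂ = 6, y₂ ≡ 11 (mod 13). M₃ = 39, y₃ ≡ 1 (mod 2). m = 2×26×2 + 1×6×11 + 1×39×1 ≡ 53 (mod 78)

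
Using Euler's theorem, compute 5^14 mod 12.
By Euler: 5^{4} ≡ 1 (mod 12) since gcd(5, 12) = 1. 14 = 3×4 + 2. So 5^{14} ≡ 5^{2} ≡ 1 (mod 12)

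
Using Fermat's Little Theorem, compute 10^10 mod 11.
By Fermat's Little Theorem, 10^{10} ≡ 1 (mod 11) since 11 is prime and gcd(10, 11) = 1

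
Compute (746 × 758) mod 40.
28

(746 × 758) = 565468
565468 mod 40 = 28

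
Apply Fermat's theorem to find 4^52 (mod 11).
By Fermat: 4^{10} ≡ 1 (mod 11). 52 = 5×10 + 2. So 4^{52} ≡ 4^{2} ≡ 5 (mod 11)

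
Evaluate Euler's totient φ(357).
192

Prime factorization: 357 = 3 × 7 × 17
Using the formula φ(n) = n × Π(1 - 1/p) for each prime factor p:
φ(357) = 357 × (1 - 1/3) × (1 - 1/7) × (1 - 1/17)
φ(357) = 192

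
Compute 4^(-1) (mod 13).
4^(-1) ≡ 10 (mod 13). Verification: 4 × 10 = 40 ≡ 1 (mod 13)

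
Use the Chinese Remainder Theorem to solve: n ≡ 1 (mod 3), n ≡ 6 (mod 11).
M = 3 × 11 = 33. M₁ = 11, y₁ ≡ 2 (mod 3). M₂ = 3, y₂ ≡ 4 (mod 11). n = 1×11×2 + 6×3×4 ≡ 28 (mod 33)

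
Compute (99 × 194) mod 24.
6

(99 × 194) = 19206
19206 mod 24 = 6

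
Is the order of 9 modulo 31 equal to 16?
No, the actual order is 15, not 16.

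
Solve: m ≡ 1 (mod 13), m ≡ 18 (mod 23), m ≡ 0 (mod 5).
M = 13 × 23 × 5 = 1495. M₁ = 115, y₁ ≡ 6 (mod 13). M₂ = 65, y₂ ≡ 17 (mod 23). M₃ = 299, y₃ ≡ 4 (mod 5). m = 1×115×6 + 18×65×17 + 0×299×4 ≡ 1145 (mod 1495)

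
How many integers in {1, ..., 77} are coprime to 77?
60

Prime factorization: 77 = 7 × 11
Using the formula φ(n) = n × Π(1 - 1/p) for each prime factor p:
φ(77) = 77 × (1 - 1/7) × (1 - 1/11)
φ(77) = 60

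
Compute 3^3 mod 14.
3 = 2 + 1 (binary 11). Repeated squaring mod 14: 3^1 ≡ 3; 3^2 ≡ 3² = 9 ≡ 9. Multiply: 3^3 = 3^2 × 3^1 ≡ 9 × 3 (mod 14): 9 × 3 = 27 ≡ 13. So 3^3 ≡ 13 (mod 14).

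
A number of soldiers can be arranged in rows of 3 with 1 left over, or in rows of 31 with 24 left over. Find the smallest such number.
M = 3 × 31 = 93. M₁ = 31, y₁ ≡ 1 (mod 3). M₂ = 3, y₂ ≡ 21 (mod 31). m = 1×31×1 + 24×3×21 ≡ 55 (mod 93). The smallest positive such number is 55.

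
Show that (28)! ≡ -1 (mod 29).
(28)! mod 29 = 28. Since this equals -1 (mod 29), Wilson confirms 29 is prime.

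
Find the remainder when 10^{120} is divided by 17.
By Fermat: 10^{16} ≡ 1 (mod 17). 120 = 7×16 + 8. So 10^{120} ≡ 10^{8} ≡ 16 (mod 17)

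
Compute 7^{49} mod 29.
1

Using successive squaring:
Binary expansion of 49: 110001
Powers of 7 mod 29 (each is the square of the previous):
  7^1 ≡ 7 (mod 29)
  7^2 ≡ 7² = 49 ≡ 20 (mod 29)
  7^4 ≡ 20² = 400 ≡ 23 (mod 29)
  7^8 ≡ 23² = 529 ≡ 7 (mod 29)
  7^16 ≡ 7² = 49 ≡ 20 (mod 29)
  7^32 ≡ 20² = 400 ≡ 23 (mod 29)
49 = 32 + 16 + 1, so 7^49 = 7^32 × 7^16 × 7^1 ≡ 23 × 20 × 7 (mod 29)
Multiplying step by step:
  23 × 20 = 460 ≡ 25 (mod 29)
  25 × 7 = 175 ≡ 1 (mod 29)
Result: 7^49 ≡ 1 (mod 29)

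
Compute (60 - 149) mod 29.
27

(60 - 149) = -89
-89 mod 29 = 27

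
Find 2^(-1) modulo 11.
6

Using Extended Euclidean Algorithm:
gcd(2, 11) = 1
Bezout coefficients: 2 × -5 + 11 × 1 = 1
So 2 × -5 ≡ 1 (mod 11)
The inverse is -5 mod 11 = 6
Verification: 2 × 6 = 12 = 1 × 11 + 1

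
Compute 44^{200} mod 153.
118

Using successive squaring:
Binary expansion of 200: 11001000
Powers of 44 mod 153 (each is the square of the previous):
  44^1 ≡ 44 (mod 153)
  44^2 ≡ 44² = 1936 ≡ 100 (mod 153)
  44^4 ≡ 100² = 10000 ≡ 55 (mod 153)
  44^8 ≡ 55² = 3025 ≡ 118 (mod 153)
  44^16 ≡ 118² = 13924 ≡ 1 (mod 153)
  44^32 ≡ 1² = 1 ≡ 1 (mod 153)
  44^64 ≡ 1² = 1 ≡ 1 (mod 153)
  44^128 ≡ 1² = 1 ≡ 1 (mod 153)
200 = 128 + 64 + 8, so 44^200 = 44^128 × 44^64 × 44^8 ≡ 1 × 1 × 118 (mod 153)
Multiplying step by step:
  1 × 1 = 1 ≡ 1 (mod 153)
  1 × 118 = 118 ≡ 118 (mod 153)
Result: 44^200 ≡ 118 (mod 153)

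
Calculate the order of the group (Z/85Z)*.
64

Prime factorization: 85 = 5 × 17
Using the formula φ(n) = n × Π(1 - 1/p) for each prime factor p:
φ(85) = 85 × (1 - 1/5) × (1 - 1/17)
φ(85) = 64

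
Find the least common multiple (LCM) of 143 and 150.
21450

First find GCD(143, 150) using the Euclidean algorithm:
143 = 0 × 150 + 143
150 = 1 × 143 + 7
143 = 20 × 7 + 3
7 = 2 × 3 + 1
3 = 3 × 1 + 0
GCD(143, 150) = 1

LCM formula: LCM(a, b) = (a × b) / GCD(a, b)
LCM(143, 150) = (143 × 150) / 1
LCM(143, 150) = 21450 / 1
LCM(143, 150) = 21450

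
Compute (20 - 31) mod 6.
1

(20 - 31) = -11
-11 mod 6 = 1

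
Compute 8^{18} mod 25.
9

Using successive squaring:
Binary expansion of 18: 10010
Powers of 8 mod 25 (each is the square of the previous):
  8^1 ≡ 8 (mod 25)
  8^2 ≡ 8² = 64 ≡ 14 (mod 25)
  8^4 ≡ 14² = 196 ≡ 21 (mod 25)
  8^8 ≡ 21² = 441 ≡ 16 (mod 25)
  8^16 ≡ 16² = 256 ≡ 6 (mod 25)
18 = 16 + 2, so 8^18 = 8^16 × 8^2 ≡ 6 × 14 (mod 25)
Multiplying step by step:
  6 × 14 = 84 ≡ 9 (mod 25)
Result: 8^18 ≡ 9 (mod 25)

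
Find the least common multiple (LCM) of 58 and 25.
1450

First find GCD(58, 25) using the Euclidean algorithm:
58 = 2 × 25 + 8
25 = 3 × 8 + 1
8 = 8 × 1 + 0
GCD(58, 25) = 1

LCM formula: LCM(a, b) = (a × b) / GCD(a, b)
LCM(58, 25) = (58 × 25) / 1
LCM(58, 25) = 1450 / 1
LCM(58, 25) = 1450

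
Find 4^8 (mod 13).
8 = 8 (binary 1000). Repeated squaring mod 13: 4^1 ≡ 4; 4^2 ≡ 4² = 16 ≡ 3; 4^4 ≡ 3² = 9 ≡ 9; 4^8 ≡ 9² = 81 ≡ 3. So 4^8 ≡ 3 (mod 13).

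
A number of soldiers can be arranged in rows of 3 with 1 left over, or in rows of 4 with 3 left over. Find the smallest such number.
M = 3 × 4 = 12. M₁ = 4, y₁ ≡ 1 (mod 3). M₂ = 3, y₂ ≡ 3 (mod 4). m = 1×4×1 + 3×3×3 ≡ 7 (mod 12). The smallest positive such number is 7.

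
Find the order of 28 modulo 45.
Powers of 28 mod 45: 28^1≡28, 28^2≡19, 28^3≡37, 28^4≡1. Order = 4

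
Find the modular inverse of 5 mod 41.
5^(-1) ≡ 33 (mod 41). Verification: 5 × 33 = 165 ≡ 1 (mod 41)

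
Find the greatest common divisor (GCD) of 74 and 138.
2

Using the Euclidean algorithm:
74 = 0 × 138 + 74
138 = 1 × 74 + 64
74 = 1 × 64 + 10
64 = 6 × 10 + 4
10 = 2 × 4 + 2
4 = 2 × 2 + 0

GCD(74, 138) = 2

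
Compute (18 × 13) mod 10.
4

(18 × 13) = 234
234 mod 10 = 4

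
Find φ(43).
42

Prime factorization: 43 = 43
Using the formula φ(n) = n × Π(1 - 1/p) for each prime factor p:
φ(43) = 43 × (1 - 1/43)
φ(43) = 42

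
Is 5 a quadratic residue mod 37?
By Euler's criterion: 5^{18} ≡ 36 (mod 37). Since this equals -1 (≡ 36), 5 is not a QR.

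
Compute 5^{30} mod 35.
15

Using successive squaring:
Binary expansion of 30: 11110
Powers of 5 mod 35 (each is the square of the previous):
  5^1 ≡ 5 (mod 35)
  5^2 ≡ 5² = 25 ≡ 25 (mod 35)
  5^4 ≡ 25² = 625 ≡ 30 (mod 35)
  5^8 ≡ 30² = 900 ≡ 25 (mod 35)
  5^16 ≡ 25² = 625 ≡ 30 (mod 35)
30 = 16 + 8 + 4 + 2, so 5^30 = 5^16 × 5^8 × 5^4 × 5^2 ≡ 30 × 25 × 30 × 25 (mod 35)
Multiplying step by step:
  30 × 25 = 750 ≡ 15 (mod 35)
  15 × 30 = 450 ≡ 30 (mod 35)
  30 × 25 = 750 ≡ 15 (mod 35)
Result: 5^30 ≡ 15 (mod 35)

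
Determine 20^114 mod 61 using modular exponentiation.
Using Fermat: 20^{60} ≡ 1 (mod 61). 114 ≡ 54 (mod 60). So 20^{114} ≡ 20^{54} ≡ 58 (mod 61)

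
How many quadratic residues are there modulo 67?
For prime 67, there are (p-1)/2 = (67-1)/2 = 33 quadratic residues (excluding 0).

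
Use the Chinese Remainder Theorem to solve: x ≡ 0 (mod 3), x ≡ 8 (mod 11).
30

Using the Chinese Remainder Theorem:
M = product of moduli = 33
For equation 1: M_1 = 11, 11 ≡ 2 (mod 3), inverse of 11 mod 3 is 2 (check: 2 × 2 = 4 ≡ 1 (mod 3))
For equation 2: M_2 = 3, 3 ≡ 3 (mod 11), inverse of 3 mod 11 is 4 (check: 3 × 4 = 12 ≡ 1 (mod 11))
Combine: x ≡ Σ r_i×M_i×(M_i⁻¹ mod m_i) = 0×11×2 + 8×3×4 = 0 + 96 = 96
96 mod 33 = 30
x ≡ 30 (mod 33)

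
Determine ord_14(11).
Powers of 11 mod 14: 11^1≡11, 11^2≡9, 11^3≡1. Order = 3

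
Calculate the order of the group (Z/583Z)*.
520

Prime factorization: 583 = 11 × 53
Using the formula φ(n) = n × Π(1 - 1/p) for each prime factor p:
φ(583) = 583 × (1 - 1/11) × (1 - 1/53)
φ(583) = 520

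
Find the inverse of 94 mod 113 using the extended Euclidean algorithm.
Extended GCD: 94(-6) + 113(5) = 1. So 94^(-1) ≡ 107 ≡ 107 (mod 113). Verify: 94 × 107 = 10058 ≡ 1 (mod 113)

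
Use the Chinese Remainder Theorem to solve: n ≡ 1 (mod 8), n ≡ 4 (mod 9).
M = 8 × 9 = 72. M₁ = 9, y₁ ≡ 1 (mod 8). M₂ = 8, y₂ ≡ 8 (mod 9). n = 1×9×1 + 4×8×8 ≡ 49 (mod 72)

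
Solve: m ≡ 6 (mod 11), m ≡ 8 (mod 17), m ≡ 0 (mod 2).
M = 11 × 17 × 2 = 374. M₁ = 34, y₁ ≡ 1 (mod 11). M₂ = 22, y₂ ≡ 7 (mod 17). M₃ = 187, y₃ ≡ 1 (mod 2). m = 6×34×1 + 8×22×7 + 0×187×1 ≡ 314 (mod 374)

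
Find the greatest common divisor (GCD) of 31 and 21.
1

Using the Euclidean algorithm:
31 = 1 × 21 + 10
21 = 2 × 10 + 1
10 = 10 × 1 + 0

GCD(31, 21) = 1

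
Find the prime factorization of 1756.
2^2 × 439

Divide by primes starting from smallest:
1756 ÷ 2 = 878
878 ÷ 2 = 439
439 ÷ 439 = 1

1756 = 2^2 × 439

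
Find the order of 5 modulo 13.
Powers of 5 mod 13: 5^1≡5, 5^2≡12, 5^3≡8, 5^4≡1. Order = 4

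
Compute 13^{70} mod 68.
33

Using successive squaring:
Binary expansion of 70: 1000110
Powers of 13 mod 68 (each is the square of the previous):
  13^1 ≡ 13 (mod 68)
  13^2 ≡ 13² = 169 ≡ 33 (mod 68)
  13^4 ≡ 33² = 1089 ≡ 1 (mod 68)
  13^8 ≡ 1² = 1 ≡ 1 (mod 68)
  13^16 ≡ 1² = 1 ≡ 1 (mod 68)
  13^32 ≡ 1² = 1 ≡ 1 (mod 68)
  13^64 ≡ 1² = 1 ≡ 1 (mod 68)
70 = 64 + 4 + 2, so 13^70 = 13^64 × 13^4 × 13^2 ≡ 1 × 1 × 33 (mod 68)
Multiplying step by step:
  1 × 1 = 1 ≡ 1 (mod 68)
  1 × 33 = 33 ≡ 33 (mod 68)
Result: 13^70 ≡ 33 (mod 68)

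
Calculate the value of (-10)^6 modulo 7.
(-10) ≡ 4 (mod 7). 6 = 4 + 2 (binary 110). Repeated squaring mod 7: 4^1 ≡ 4; 4^2 ≡ 4² = 16 ≡ 2; 4^4 ≡ 2² = 4 ≡ 4. Multiply: (-10)^6 ≡ 4^4 × 4^2 ≡ 4 × 2 (mod 7): 4 × 2 = 8 ≡ 1. So (-10)^6 ≡ 1 (mod 7).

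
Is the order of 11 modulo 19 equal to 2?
No, the actual order is 3, not 2.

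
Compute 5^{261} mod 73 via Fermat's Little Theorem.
63

By Fermat's Little Theorem, a^(p-1) ≡ 1 (mod p) for prime p and gcd(a, p) = 1
Here p = 73, so 5^72 ≡ 1 (mod 73)
We can reduce the exponent: 261 mod 72 = 45
So 5^261 ≡ 5^45 (mod 73)
Computing: 5^45 mod 73 = 63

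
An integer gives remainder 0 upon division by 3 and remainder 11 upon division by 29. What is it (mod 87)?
M = 3 × 29 = 87. M₁ = 29, y₁ ≡ 2 (mod 3). M₂ = 3, y₂ ≡ 10 (mod 29). y = 0×29×2 + 11×3×10 ≡ 69 (mod 87). The smallest positive such number is 69.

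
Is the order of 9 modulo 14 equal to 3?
Yes, ord_14(9) = 3.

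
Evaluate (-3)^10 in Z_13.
(-3) ≡ 10 (mod 13). 10 = 8 + 2 (binary 1010). Repeated squaring mod 13: 10^1 ≡ 10; 10^2 ≡ 10² = 100 ≡ 9; 10^4 ≡ 9² = 81 ≡ 3; 10^8 ≡ 3² = 9 ≡ 9. Multiply: (-3)^10 ≡ 10^8 × 10^2 ≡ 9 × 9 (mod 13): 9 × 9 = 81 ≡ 3. So (-3)^10 ≡ 3 (mod 13).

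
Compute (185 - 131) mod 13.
2

(185 - 131) = 54
54 mod 13 = 2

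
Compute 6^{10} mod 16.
0

Using successive squaring:
Binary expansion of 10: 1010
Powers of 6 mod 16 (each is the square of the previous):
  6^1 ≡ 6 (mod 16)
  6^2 ≡ 6² = 36 ≡ 4 (mod 16)
  6^4 ≡ 4² = 16 ≡ 0 (mod 16)
  6^8 ≡ 0² = 0 ≡ 0 (mod 16)
10 = 8 + 2, so 6^10 = 6^8 × 6^2 ≡ 0 × 4 (mod 16)
Multiplying step by step:
  0 × 4 = 0 ≡ 0 (mod 16)
Result: 6^10 ≡ 0 (mod 16)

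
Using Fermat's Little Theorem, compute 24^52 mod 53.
By Fermat's Little Theorem, 24^{52} ≡ 1 (mod 53) since 53 is prime and gcd(24, 53) = 1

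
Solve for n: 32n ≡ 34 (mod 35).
12

Since gcd(32, 35) = 1 divides 34, a solution exists.
Multiply both sides by the inverse of 32 mod 35:
  32^(-1) mod 35 = 23
  x ≡ 23 × 34 ≡ 782 ≡ 12 (mod 35)
Verification: 32 × 12 = 384 = 10 × 35 + 34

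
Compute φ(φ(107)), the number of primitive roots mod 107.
Number of primitive roots mod 107 = φ(106) = 52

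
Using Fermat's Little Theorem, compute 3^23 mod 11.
By Fermat: 3^{10} ≡ 1 (mod 11). 23 = 2×10 + 3. So 3^{23} ≡ 3^{3} ≡ 5 (mod 11)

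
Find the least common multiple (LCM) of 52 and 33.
1716

First find GCD(52, 33) using the Euclidean algorithm:
52 = 1 × 33 + 19
33 = 1 × 19 + 14
19 = 1 × 14 + 5
14 = 2 × 5 + 4
5 = 1 × 4 + 1
4 = 4 × 1 + 0
GCD(52, 33) = 1

LCM formula: LCM(a, b) = (a × b) / GCD(a, b)
LCM(52, 33) = (52 × 33) / 1
LCM(52, 33) = 1716 / 1
LCM(52, 33) = 1716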